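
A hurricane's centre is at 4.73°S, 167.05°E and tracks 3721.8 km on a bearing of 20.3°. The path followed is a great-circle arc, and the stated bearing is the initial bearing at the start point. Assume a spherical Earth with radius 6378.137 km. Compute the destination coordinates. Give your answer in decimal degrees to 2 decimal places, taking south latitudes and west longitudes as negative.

latitude 26.50°, longitude 179.38°

Angular distance δ = d/R = 3721.8 / 6378.137 = 0.583525 rad.
With φ₁ = -4.73° = -0.082554 rad and θ = 20.3° = 0.354302 rad:
Applying the spherical law of cosines for sides, sin φ₂ = sin φ₁ cos δ + cos φ₁ sin δ cos θ = 0.446172, so φ₂ = 26.50°.
For the longitude increment, Δλ = atan2( sin θ sin δ cos φ₁, cos δ − sin φ₁ sin φ₂ ) = atan2(0.190500, 0.871317) = 12.33°.
λ₂ = 167.05° + 12.33° = 179.38°.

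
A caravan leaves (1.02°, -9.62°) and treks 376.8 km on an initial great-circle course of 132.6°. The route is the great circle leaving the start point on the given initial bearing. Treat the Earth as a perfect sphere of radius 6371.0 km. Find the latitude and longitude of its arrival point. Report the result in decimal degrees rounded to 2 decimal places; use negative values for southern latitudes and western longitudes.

latitude -1.27°, longitude -7.13°

Angular distance δ = d/R = 376.8 / 6371 = 0.059143 rad.
With φ₁ = 1.02° = 0.017802 rad and θ = 132.6° = 2.314307 rad:
Applying the spherical law of cosines for sides, sin φ₂ = sin φ₁ cos δ + cos φ₁ sin δ cos θ = -0.022233, so φ₂ = -1.27°.
For the longitude increment, Δλ = atan2( sin θ sin δ cos φ₁, cos δ − sin φ₁ sin φ₂ ) = atan2(0.043503, 0.998647) = 2.49°.
λ₂ = -9.62° + 2.49° = -7.13°.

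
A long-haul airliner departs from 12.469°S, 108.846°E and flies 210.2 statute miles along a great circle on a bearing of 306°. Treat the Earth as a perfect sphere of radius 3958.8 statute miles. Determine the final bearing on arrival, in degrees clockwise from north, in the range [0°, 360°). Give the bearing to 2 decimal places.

Angular distance δ = d/R = 210.2 / 3958.8 = 0.053097 rad.
With φ₁ = -12.469° = -0.217625 rad and θ = 306° = 5.340708 rad:
Applying the spherical law of cosines for sides, sin φ₂ = sin φ₁ cos δ + cos φ₁ sin δ cos θ = -0.185148, so φ₂ = -10.670°.
For the longitude increment, Δλ = atan2( sin θ sin δ cos φ₁, cos δ − sin φ₁ sin φ₂ ) = atan2(-0.041923, 0.958615) = -2.504°.
λ₂ = 108.846° + -2.504° = 106.342°.
The forward bearing on arrival equals the back-azimuth from the destination plus 180°.
Back-azimuth from P₂ (-10.67°, 106.34°) to P₁ (-12.47°, 108.85°), with Δλ' = λ₁ − λ₂ = 2.50°: atan2( sin Δλ' cos φ₁ , cos φ₂ sin φ₁ − sin φ₂ cos φ₁ cos Δλ' ) = 126.50°.
Final bearing = (126.50° + 180°) mod 360° = 306.50°.

final bearing 306.50°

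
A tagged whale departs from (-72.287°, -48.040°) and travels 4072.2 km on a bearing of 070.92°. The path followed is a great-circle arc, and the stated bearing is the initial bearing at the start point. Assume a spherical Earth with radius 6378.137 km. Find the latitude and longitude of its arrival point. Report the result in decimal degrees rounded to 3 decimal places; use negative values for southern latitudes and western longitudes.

latitude -44.884°, longitude 4.606°

δ = 4072.2/6378.137 = 0.638462 rad (36.5812°).
Converting: φ₁ = -1.261646 rad, θ = 1.237788 rad.
Destination latitude: φ₂ = arcsin( sin φ₁ cos δ + cos φ₁ sin δ cos θ ) = arcsin(-0.705673) = -44.884°.
For the longitude increment, Δλ = atan2( sin θ sin δ cos φ₁, cos δ − sin φ₁ sin φ₂ ) = atan2(0.171360, 0.130795) = 52.646°.
Hence λ₂ = -48.040° + 52.646° = 4.606°.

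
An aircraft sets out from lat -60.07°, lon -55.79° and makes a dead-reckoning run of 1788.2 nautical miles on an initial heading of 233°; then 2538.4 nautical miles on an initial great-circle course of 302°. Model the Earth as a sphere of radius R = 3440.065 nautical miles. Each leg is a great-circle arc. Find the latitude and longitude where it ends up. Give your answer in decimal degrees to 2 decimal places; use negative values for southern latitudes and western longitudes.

latitude -30.83°, longitude -163.74°

Apply the spherical direct solution leg by leg, carrying full precision between legs.
Leg 1: from (-60.07°, -55.79°), δ = 1788.2/3440.065 = 0.519816 rad, θ = 233° → φ = -64.33°, λ = -122.11°.
Leg 2: from (-64.33°, -122.11°), δ = 2538.4/3440.065 = 0.737893 rad, θ = 302° → φ = -30.83°, λ = -163.74°.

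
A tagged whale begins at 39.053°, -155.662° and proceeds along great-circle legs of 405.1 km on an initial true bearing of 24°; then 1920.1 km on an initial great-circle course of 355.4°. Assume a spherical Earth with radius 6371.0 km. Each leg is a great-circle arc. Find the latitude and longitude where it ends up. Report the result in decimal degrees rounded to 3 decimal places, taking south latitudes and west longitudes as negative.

latitude 59.552°, longitude -156.350°

Apply the spherical direct solution leg by leg, carrying full precision between legs.
Leg 1: from (39.053°, -155.662°), δ = 405.1/6371 = 0.063585 rad, θ = 24° → φ = 42.364°, λ = -153.657°.
Leg 2: from (42.364°, -153.657°), δ = 1920.1/6371 = 0.301381 rad, θ = 355.4° → φ = 59.552°, λ = -156.350°.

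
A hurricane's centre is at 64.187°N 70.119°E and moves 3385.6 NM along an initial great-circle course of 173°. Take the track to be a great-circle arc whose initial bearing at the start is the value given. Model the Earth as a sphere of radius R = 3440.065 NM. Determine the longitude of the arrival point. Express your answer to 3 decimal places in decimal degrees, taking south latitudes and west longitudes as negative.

longitude 76.001°

Angular distance δ = d/R = 3385.6 / 3440.065 = 0.984167 rad.
Converting: φ₁ = 1.120274 rad, θ = 3.019420 rad.
Destination latitude: φ₂ = arcsin( sin φ₁ cos δ + cos φ₁ sin δ cos θ ) = arcsin(0.138390) = 7.955°.
Then Δλ = atan2(0.044194, 0.428975) = 0.102661 rad, from sin θ sin δ cos φ₁ over cos δ − sin φ₁ sin φ₂.
λ₂ = 70.119° + 5.882° = 76.001°.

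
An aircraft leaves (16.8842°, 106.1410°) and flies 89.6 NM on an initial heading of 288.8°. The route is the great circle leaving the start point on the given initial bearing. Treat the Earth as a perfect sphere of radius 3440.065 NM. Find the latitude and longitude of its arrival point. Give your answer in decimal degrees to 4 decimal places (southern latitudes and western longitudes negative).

Angular distance δ = d/R = 89.6 / 3440.065 = 0.026046 rad.
With φ₁ = 16.8842° = 0.294685 rad and θ = 288.8° = 5.040511 rad:
sin φ₂ = sin φ₁ cos δ + cos φ₁ sin δ cos θ = (0.290438)(0.999661) + (0.956894)(0.026043)(0.322266) = 0.298371
φ₂ = asin(0.298371) = 0.302985 rad = 17.3598°.
Then Δλ = atan2(-0.023591, 0.913002) = -0.025833 rad, from sin θ sin δ cos φ₁ over cos δ − sin φ₁ sin φ₂.
Hence λ₂ = 106.1410° + -1.4801° = 104.6609°.

latitude 17.3598°, longitude 104.6609°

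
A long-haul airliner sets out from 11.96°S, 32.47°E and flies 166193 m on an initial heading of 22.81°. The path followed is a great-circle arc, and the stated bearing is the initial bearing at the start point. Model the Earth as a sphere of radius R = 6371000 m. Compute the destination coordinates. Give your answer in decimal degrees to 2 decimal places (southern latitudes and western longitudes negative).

Central angle δ = d/R = 0.026086 rad.
Converting: φ₁ = -0.208741 rad, θ = 0.398110 rad.
Applying the spherical law of cosines for sides, sin φ₂ = sin φ₁ cos δ + cos φ₁ sin δ cos θ = -0.183637, so φ₂ = -10.58°.
Δλ = atan2( sin θ sin δ cos φ₁ , cos δ − sin φ₁ sin φ₂ ) = atan2(0.009892, 0.961605) = 0.010287 rad = 0.59°.
λ₂ = λ₁ + Δλ = 33.06°.

latitude -10.58°, longitude 33.06°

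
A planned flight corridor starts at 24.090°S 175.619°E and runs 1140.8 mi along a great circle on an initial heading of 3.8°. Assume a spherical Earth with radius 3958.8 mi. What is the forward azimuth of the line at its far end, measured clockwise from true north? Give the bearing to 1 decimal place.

final bearing 3.5°

δ = 1140.8/3958.8 = 0.288168 rad (16.5108°).
Start latitude φ₁ = -0.420450 rad; initial bearing θ = 0.066323 rad.
Destination latitude: φ₂ = arcsin( sin φ₁ cos δ + cos φ₁ sin δ cos θ ) = arcsin(-0.132467) = -7.612°.
For the longitude increment, Δλ = atan2( sin θ sin δ cos φ₁, cos δ − sin φ₁ sin φ₂ ) = atan2(0.017194, 0.904697) = 1.089°.
λ₂ = λ₁ + Δλ = 176.708°.
The forward bearing on arrival equals the back-azimuth from the destination plus 180°.
Back-azimuth from P₂ (-7.6°, 176.7°) to P₁ (-24.1°, 175.6°), with Δλ' = λ₁ − λ₂ = -1.1°: atan2( sin Δλ' cos φ₁ , cos φ₂ sin φ₁ − sin φ₂ cos φ₁ cos Δλ' ) = 183.5°.
Final bearing = (183.5° + 180°) mod 360° = 3.5°.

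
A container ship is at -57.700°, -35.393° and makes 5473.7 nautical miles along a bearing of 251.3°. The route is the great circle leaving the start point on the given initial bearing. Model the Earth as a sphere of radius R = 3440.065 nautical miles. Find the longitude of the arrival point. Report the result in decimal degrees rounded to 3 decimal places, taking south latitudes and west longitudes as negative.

Central angle δ = d/R = 1.591162 rad.
With φ₁ = -57.700° = -1.007055 rad and θ = 251.3° = 4.386012 rad:
Destination latitude: φ₂ = arcsin( sin φ₁ cos δ + cos φ₁ sin δ cos θ ) = arcsin(-0.154072) = -8.863°.
Δλ = atan2( sin θ sin δ cos φ₁ , cos δ − sin φ₁ sin φ₂ ) = atan2(-0.506039, -0.150595) = -1.860046 rad = -106.573°.
λ₂ = λ₁ + Δλ = -141.966°.

longitude -141.966°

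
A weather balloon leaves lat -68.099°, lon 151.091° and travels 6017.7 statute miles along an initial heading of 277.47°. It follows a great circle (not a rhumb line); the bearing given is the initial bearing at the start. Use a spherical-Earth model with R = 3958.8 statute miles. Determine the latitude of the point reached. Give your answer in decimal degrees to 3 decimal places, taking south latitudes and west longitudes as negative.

Angular distance δ = d/R = 6017.7 / 3958.8 = 1.520082 rad.
With φ₁ = -68.099° = -1.188552 rad and θ = 277.47° = 4.842765 rad:
sin φ₂ = sin φ₁ cos δ + cos φ₁ sin δ cos θ = (-0.927830)(0.050693) + (0.373004)(0.998714)(0.130007) = 0.001397
φ₂ = asin(0.001397) = 0.001397 rad = 0.080°.
For the longitude increment, Δλ = atan2( sin θ sin δ cos φ₁, cos δ − sin φ₁ sin φ₂ ) = atan2(-0.369363, 0.051989) = -81.988°.
Hence λ₂ = 151.091° + -81.988° = 69.103°.

latitude 0.080°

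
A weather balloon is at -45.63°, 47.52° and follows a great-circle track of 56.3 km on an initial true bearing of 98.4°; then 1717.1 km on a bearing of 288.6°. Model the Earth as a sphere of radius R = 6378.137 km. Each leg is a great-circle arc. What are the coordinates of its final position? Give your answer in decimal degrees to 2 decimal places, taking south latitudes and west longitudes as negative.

Apply the spherical direct solution leg by leg, carrying full precision between legs.
Leg 1: from (-45.63°, 47.52°), δ = 56.3/6378.137 = 0.008827 rad, θ = 98.4° → φ = -45.70°, λ = 48.24°.
Leg 2: from (-45.70°, 48.24°), δ = 1717.1/6378.137 = 0.269217 rad, θ = 288.6° → φ = -39.10°, λ = 29.28°.

latitude -39.10°, longitude 29.28°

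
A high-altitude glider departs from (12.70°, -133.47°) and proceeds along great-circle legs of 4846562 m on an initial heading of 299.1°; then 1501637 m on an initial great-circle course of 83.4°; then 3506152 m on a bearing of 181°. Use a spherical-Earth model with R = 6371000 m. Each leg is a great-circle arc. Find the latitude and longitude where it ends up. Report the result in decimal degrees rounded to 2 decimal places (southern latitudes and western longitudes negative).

Apply the spherical direct solution leg by leg, carrying full precision between legs.
Leg 1: from (12.70°, -133.47°), δ = 4846562/6371000 = 0.760722 rad, θ = 299.1° → φ = 29.10°, λ = -177.06°.
Leg 2: from (29.10°, -177.06°), δ = 1501637/6371000 = 0.235699 rad, θ = 83.4° → φ = 29.76°, λ = -161.56°.
Leg 3: from (29.76°, -161.56°), δ = 3506152/6371000 = 0.550330 rad, θ = 181° → φ = -1.77°, λ = -162.08°.

latitude -1.77°, longitude -162.08°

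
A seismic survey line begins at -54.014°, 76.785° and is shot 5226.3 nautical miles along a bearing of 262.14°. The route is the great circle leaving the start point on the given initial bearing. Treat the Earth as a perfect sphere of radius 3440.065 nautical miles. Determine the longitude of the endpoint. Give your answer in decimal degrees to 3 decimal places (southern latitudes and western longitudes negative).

δ = 5226.3/3440.065 = 1.519245 rad (87.0463°).
Start latitude φ₁ = -0.942722 rad; initial bearing θ = 4.575206 rad.
sin φ₂ = sin φ₁ cos δ + cos φ₁ sin δ cos θ = (-0.809161)(0.051529) + (0.587588)(0.998672)(-0.136753) = -0.121943
φ₂ = asin(-0.121943) = -0.122247 rad = -7.004°.
Δλ = atan2( sin θ sin δ cos φ₁ , cos δ − sin φ₁ sin φ₂ ) = atan2(-0.581294, -0.047142) = -1.651718 rad = -94.636°.
λ₂ = 76.785° + -94.636° = -17.851°.

longitude -17.851°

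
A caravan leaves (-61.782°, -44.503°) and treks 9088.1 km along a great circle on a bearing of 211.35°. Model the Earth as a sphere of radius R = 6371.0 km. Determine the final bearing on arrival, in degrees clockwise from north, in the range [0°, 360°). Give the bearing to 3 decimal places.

final bearing 343.183°

δ = 9088.1/6371 = 1.426479 rad (81.7312°).
With φ₁ = -61.782° = -1.078299 rad and θ = 211.35° = 3.688753 rad:
sin φ₂ = sin φ₁ cos δ + cos φ₁ sin δ cos θ = (-0.881155)(0.143817) + (0.472828)(0.989604)(-0.854005) = -0.526324
φ₂ = asin(-0.526324) = -0.554272 rad = -31.757°.
For the longitude increment, Δλ = atan2( sin θ sin δ cos φ₁, cos δ − sin φ₁ sin φ₂ ) = atan2(-0.243438, -0.319957) = -142.734°.
λ₂ = -44.503° + -142.734° = -187.237°, normalized to (−180°, 180°] → 172.763°.
The forward bearing on arrival equals the back-azimuth from the destination plus 180°.
Back-azimuth from P₂ (-31.757°, 172.763°) to P₁ (-61.782°, -44.503°), with Δλ' = λ₁ − λ₂ = -217.266°: atan2( sin Δλ' cos φ₁ , cos φ₂ sin φ₁ − sin φ₂ cos φ₁ cos Δλ' ) = 163.183°.
Final bearing = (163.183° + 180°) mod 360° = 343.183°.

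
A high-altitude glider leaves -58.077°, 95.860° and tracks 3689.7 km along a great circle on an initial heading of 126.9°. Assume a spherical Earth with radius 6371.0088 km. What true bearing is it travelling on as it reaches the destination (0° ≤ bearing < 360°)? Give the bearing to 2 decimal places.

final bearing 64.82°

δ = 3689.7/6371.0088 = 0.579139 rad (33.1822°).
Converting: φ₁ = -1.013635 rad, θ = 2.214823 rad.
sin φ₂ = sin φ₁ cos δ + cos φ₁ sin δ cos θ = (-0.848759)(0.836934) + (0.528779)(0.547304)(-0.600420) = -0.884119
φ₂ = asin(-0.884119) = -1.084605 rad = -62.143°.
Then Δλ = atan2(0.231431, 0.086530) = 1.212999 rad, from sin θ sin δ cos φ₁ over cos δ − sin φ₁ sin φ₂.
Hence λ₂ = 95.860° + 69.500° = 165.360°.
The forward bearing on arrival equals the back-azimuth from the destination plus 180°.
Back-azimuth from P₂ (-62.14°, 165.36°) to P₁ (-58.08°, 95.86°), with Δλ' = λ₁ − λ₂ = -69.50°: atan2( sin Δλ' cos φ₁ , cos φ₂ sin φ₁ − sin φ₂ cos φ₁ cos Δλ' ) = 244.82°.
Final bearing = (244.82° + 180°) mod 360° = 64.82°.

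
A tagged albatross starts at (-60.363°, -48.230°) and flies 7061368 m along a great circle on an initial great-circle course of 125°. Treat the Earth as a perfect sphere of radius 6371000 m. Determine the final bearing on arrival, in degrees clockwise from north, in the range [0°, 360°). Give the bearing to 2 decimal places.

Angular distance δ = d/R = 7061368 / 6371000 = 1.108361 rad.
Converting: φ₁ = -1.053533 rad, θ = 2.181662 rad.
Destination latitude: φ₂ = arcsin( sin φ₁ cos δ + cos φ₁ sin δ cos θ ) = arcsin(-0.641609) = -39.912°.
For the longitude increment, Δλ = atan2( sin θ sin δ cos φ₁, cos δ − sin φ₁ sin φ₂ ) = atan2(0.362528, -0.111542) = 107.102°.
λ₂ = -48.230° + 107.102° = 58.872°.
The forward bearing on arrival equals the back-azimuth from the destination plus 180°.
Back-azimuth from P₂ (-39.91°, 58.87°) to P₁ (-60.36°, -48.23°), with Δλ' = λ₁ − λ₂ = -107.10°: atan2( sin Δλ' cos φ₁ , cos φ₂ sin φ₁ − sin φ₂ cos φ₁ cos Δλ' ) = 211.88°.
Final bearing = (211.88° + 180°) mod 360° = 31.88°.

final bearing 31.88°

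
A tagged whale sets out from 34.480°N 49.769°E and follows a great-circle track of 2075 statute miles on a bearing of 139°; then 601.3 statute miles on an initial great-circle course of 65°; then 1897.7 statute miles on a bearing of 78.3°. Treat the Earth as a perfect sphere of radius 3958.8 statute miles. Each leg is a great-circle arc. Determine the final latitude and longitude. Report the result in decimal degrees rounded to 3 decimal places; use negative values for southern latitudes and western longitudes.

Apply the spherical direct solution leg by leg, carrying full precision between legs.
Leg 1: from (34.480°, 49.769°), δ = 2075/3958.8 = 0.524149 rad, θ = 139° → φ = 10.297°, λ = 69.264°.
Leg 2: from (10.297°, 69.264°), δ = 601.3/3958.8 = 0.151889 rad, θ = 65° → φ = 13.864°, λ = 77.383°.
Leg 3: from (13.864°, 77.383°), δ = 1897.7/3958.8 = 0.479362 rad, θ = 78.3° → φ = 17.663°, λ = 105.676°.

latitude 17.663°, longitude 105.676°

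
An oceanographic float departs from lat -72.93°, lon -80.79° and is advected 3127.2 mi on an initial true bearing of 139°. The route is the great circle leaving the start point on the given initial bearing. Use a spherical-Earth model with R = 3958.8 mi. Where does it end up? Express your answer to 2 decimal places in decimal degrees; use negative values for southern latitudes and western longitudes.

δ = 3127.2/3958.8 = 0.789936 rad (45.2600°).
Converting: φ₁ = -1.272869 rad, θ = 2.426008 rad.
Applying the spherical law of cosines for sides, sin φ₂ = sin φ₁ cos δ + cos φ₁ sin δ cos θ = -0.830242, so φ₂ = -56.12°.
For the longitude increment, Δλ = atan2( sin θ sin δ cos φ₁, cos δ − sin φ₁ sin φ₂ ) = atan2(0.136791, -0.089776) = 123.28°.
λ₂ = λ₁ + Δλ = 42.49°.

latitude -56.12°, longitude 42.49°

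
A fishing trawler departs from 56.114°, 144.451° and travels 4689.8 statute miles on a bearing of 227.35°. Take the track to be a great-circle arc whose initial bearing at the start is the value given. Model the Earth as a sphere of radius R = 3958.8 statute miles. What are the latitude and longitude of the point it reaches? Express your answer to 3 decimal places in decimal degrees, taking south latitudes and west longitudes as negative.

The arc subtends δ = 4689.8/3958.8 = 1.184652 rad at the centre.
Start latitude φ₁ = 0.979374 rad; initial bearing θ = 3.968006 rad.
Applying the spherical law of cosines for sides, sin φ₂ = sin φ₁ cos δ + cos φ₁ sin δ cos θ = -0.037281, so φ₂ = -2.137°.
Δλ = atan2( sin θ sin δ cos φ₁ , cos δ − sin φ₁ sin φ₂ ) = atan2(-0.379881, 0.407568) = -0.750252 rad = -42.986°.
λ₂ = 144.451° + -42.986° = 101.465°.

latitude -2.137°, longitude 101.465°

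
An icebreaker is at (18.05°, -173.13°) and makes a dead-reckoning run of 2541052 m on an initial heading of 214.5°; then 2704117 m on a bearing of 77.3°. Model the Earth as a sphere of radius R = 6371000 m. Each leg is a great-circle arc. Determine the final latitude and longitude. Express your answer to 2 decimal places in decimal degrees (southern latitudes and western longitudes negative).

Apply the spherical direct solution leg by leg, carrying full precision between legs.
Leg 1: from (18.05°, -173.13°), δ = 2541052/6371000 = 0.398847 rad, θ = 214.5° → φ = -1.08°, λ = 174.16°.
Leg 2: from (-1.08°, 174.16°), δ = 2704117/6371000 = 0.424442 rad, θ = 77.3° → φ = 4.21°, λ = -162.08°.

latitude 4.21°, longitude -162.08°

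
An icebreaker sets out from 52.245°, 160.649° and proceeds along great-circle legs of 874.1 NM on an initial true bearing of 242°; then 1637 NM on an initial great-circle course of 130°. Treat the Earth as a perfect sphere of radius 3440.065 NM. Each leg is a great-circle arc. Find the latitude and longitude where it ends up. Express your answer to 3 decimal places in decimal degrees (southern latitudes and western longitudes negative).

latitude 23.810°, longitude 165.274°

Apply the spherical direct solution leg by leg, carrying full precision between legs.
Leg 1: from (52.245°, 160.649°), δ = 874.1/3440.065 = 0.254094 rad, θ = 242° → φ = 43.868°, λ = 142.719°.
Leg 2: from (43.868°, 142.719°), δ = 1637/3440.065 = 0.475863 rad, θ = 130° → φ = 23.810°, λ = 165.274°.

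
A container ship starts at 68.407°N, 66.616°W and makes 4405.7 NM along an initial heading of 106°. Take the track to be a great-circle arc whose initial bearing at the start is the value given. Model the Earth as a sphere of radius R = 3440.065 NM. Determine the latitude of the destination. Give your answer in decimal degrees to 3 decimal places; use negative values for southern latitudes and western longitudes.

Angular distance δ = d/R = 4405.7 / 3440.065 = 1.280703 rad.
Start latitude φ₁ = 1.193927 rad; initial bearing θ = 1.850049 rad.
sin φ₂ = sin φ₁ cos δ + cos φ₁ sin δ cos θ = (0.929821)(0.286042) + (0.368011)(0.958217)(-0.275637) = 0.168769
φ₂ = asin(0.168769) = 0.169580 rad = 9.716°.
Δλ = atan2( sin θ sin δ cos φ₁ , cos δ − sin φ₁ sin φ₂ ) = atan2(0.338974, 0.129117) = 1.206858 rad = 69.148°.
Hence λ₂ = -66.616° + 69.148° = 2.532°.

latitude 9.716°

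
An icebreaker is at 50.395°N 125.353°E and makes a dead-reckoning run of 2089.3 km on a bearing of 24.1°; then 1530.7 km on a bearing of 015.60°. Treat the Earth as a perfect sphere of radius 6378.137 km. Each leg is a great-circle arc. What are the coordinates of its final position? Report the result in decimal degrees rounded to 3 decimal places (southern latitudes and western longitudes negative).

Apply the spherical direct solution leg by leg, carrying full precision between legs.
Leg 1: from (50.395°, 125.353°), δ = 2089.3/6378.137 = 0.327572 rad, θ = 24.1° → φ = 66.451°, λ = 144.551°.
Leg 2: from (66.451°, 144.551°), δ = 1530.7/6378.137 = 0.239992 rad, θ = 15.6° → φ = 79.087°, λ = 164.283°.

latitude 79.087°, longitude 164.283°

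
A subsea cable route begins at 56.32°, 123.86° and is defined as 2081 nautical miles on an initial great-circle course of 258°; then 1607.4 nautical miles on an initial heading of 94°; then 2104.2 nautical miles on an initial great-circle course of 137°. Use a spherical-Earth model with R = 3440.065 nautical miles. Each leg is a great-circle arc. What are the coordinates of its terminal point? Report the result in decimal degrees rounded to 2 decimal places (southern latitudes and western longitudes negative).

latitude 4.33°, longitude 133.84°

Apply the spherical direct solution leg by leg, carrying full precision between legs.
Leg 1: from (56.32°, 123.86°), δ = 2081/3440.065 = 0.604930 rad, θ = 258° → φ = 38.24°, λ = 78.77°.
Leg 2: from (38.24°, 78.77°), δ = 1607.4/3440.065 = 0.467259 rad, θ = 94° → φ = 31.86°, λ = 110.71°.
Leg 3: from (31.86°, 110.71°), δ = 2104.2/3440.065 = 0.611674 rad, θ = 137° → φ = 4.33°, λ = 133.84°.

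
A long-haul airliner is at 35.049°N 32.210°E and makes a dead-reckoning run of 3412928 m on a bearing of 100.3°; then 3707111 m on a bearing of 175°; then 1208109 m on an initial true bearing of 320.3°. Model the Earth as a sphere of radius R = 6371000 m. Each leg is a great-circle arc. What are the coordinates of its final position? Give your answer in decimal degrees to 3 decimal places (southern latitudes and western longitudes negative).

latitude -0.050°, longitude 61.653°

Apply the spherical direct solution leg by leg, carrying full precision between legs.
Leg 1: from (35.049°, 32.210°), δ = 3412928/6371000 = 0.535697 rad, θ = 100.3° → φ = 24.778°, λ = 65.793°.
Leg 2: from (24.778°, 65.793°), δ = 3707111/6371000 = 0.581873 rad, θ = 175° → φ = -8.450°, λ = 68.568°.
Leg 3: from (-8.450°, 68.568°), δ = 1208109/6371000 = 0.189626 rad, θ = 320.3° → φ = -0.050°, λ = 61.653°.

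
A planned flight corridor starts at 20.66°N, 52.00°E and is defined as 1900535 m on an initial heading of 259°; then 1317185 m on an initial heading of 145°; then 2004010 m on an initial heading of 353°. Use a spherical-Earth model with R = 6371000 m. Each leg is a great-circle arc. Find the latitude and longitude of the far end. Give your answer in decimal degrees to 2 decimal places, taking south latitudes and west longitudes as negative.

Apply the spherical direct solution leg by leg, carrying full precision between legs.
Leg 1: from (20.66°, 52.00°), δ = 1900535/6371000 = 0.298310 rad, θ = 259° → φ = 16.54°, λ = 34.48°.
Leg 2: from (16.54°, 34.48°), δ = 1317185/6371000 = 0.206747 rad, θ = 145° → φ = 6.75°, λ = 41.29°.
Leg 3: from (6.75°, 41.29°), δ = 2004010/6371000 = 0.314552 rad, θ = 353° → φ = 24.63°, λ = 38.92°.

latitude 24.63°, longitude 38.92°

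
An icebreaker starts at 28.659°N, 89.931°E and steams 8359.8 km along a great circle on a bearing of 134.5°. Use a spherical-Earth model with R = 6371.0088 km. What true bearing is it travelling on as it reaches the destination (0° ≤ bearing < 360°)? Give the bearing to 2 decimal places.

The arc subtends δ = 8359.8/6371.0088 = 1.312163 rad at the centre.
With φ₁ = 28.659° = 0.500194 rad and θ = 134.5° = 2.347468 rad:
sin φ₂ = sin φ₁ cos δ + cos φ₁ sin δ cos θ = (0.479596)(0.255760) + (0.877490)(0.966740)(-0.700909) = -0.471923
φ₂ = asin(-0.471923) = -0.491471 rad = -28.159°.
Then Δλ = atan2(0.605054, 0.482092) = 0.898024 rad, from sin θ sin δ cos φ₁ over cos δ − sin φ₁ sin φ₂.
λ₂ = λ₁ + Δλ = 141.384°.
The forward bearing on arrival equals the back-azimuth from the destination plus 180°.
Back-azimuth from P₂ (-28.16°, 141.38°) to P₁ (28.66°, 89.93°), with Δλ' = λ₁ − λ₂ = -51.45°: atan2( sin Δλ' cos φ₁ , cos φ₂ sin φ₁ − sin φ₂ cos φ₁ cos Δλ' ) = 314.77°.
Final bearing = (314.77° + 180°) mod 360° = 134.77°.

final bearing 134.77°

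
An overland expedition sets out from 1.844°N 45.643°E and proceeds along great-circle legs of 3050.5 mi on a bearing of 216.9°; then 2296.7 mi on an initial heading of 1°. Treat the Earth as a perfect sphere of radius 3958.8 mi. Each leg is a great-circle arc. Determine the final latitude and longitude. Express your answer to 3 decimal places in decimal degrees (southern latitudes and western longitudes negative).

latitude 0.985°, longitude 16.554°

Apply the spherical direct solution leg by leg, carrying full precision between legs.
Leg 1: from (1.844°, 45.643°), δ = 3050.5/3958.8 = 0.770562 rad, θ = 216.9° → φ = -32.251°, λ = 16.005°.
Leg 2: from (-32.251°, 16.005°), δ = 2296.7/3958.8 = 0.580151 rad, θ = 1° → φ = 0.985°, λ = 16.554°.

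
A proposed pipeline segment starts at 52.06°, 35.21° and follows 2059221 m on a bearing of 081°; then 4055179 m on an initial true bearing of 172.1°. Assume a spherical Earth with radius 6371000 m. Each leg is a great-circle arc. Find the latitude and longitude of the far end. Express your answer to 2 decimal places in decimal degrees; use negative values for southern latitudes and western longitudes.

latitude 14.85°, longitude 70.04°

Apply the spherical direct solution leg by leg, carrying full precision between legs.
Leg 1: from (52.06°, 35.21°), δ = 2059221/6371000 = 0.323218 rad, θ = 81° → φ = 51.11°, λ = 65.19°.
Leg 2: from (51.11°, 65.19°), δ = 4055179/6371000 = 0.636506 rad, θ = 172.1° → φ = 14.85°, λ = 70.04°.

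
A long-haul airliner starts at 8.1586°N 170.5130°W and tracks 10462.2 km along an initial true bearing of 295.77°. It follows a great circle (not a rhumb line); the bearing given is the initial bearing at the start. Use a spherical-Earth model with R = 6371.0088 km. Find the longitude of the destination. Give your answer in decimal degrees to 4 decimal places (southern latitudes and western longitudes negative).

longitude 91.1196°

Central angle δ = d/R = 1.642158 rad.
Converting: φ₁ = 0.142394 rad, θ = 5.162160 rad.
sin φ₂ = sin φ₁ cos δ + cos φ₁ sin δ cos θ = (0.141914)(-0.071301) + (0.989879)(0.997455)(0.434760) = 0.419146
φ₂ = asin(0.419146) = 0.432504 rad = 24.7807°.
For the longitude increment, Δλ = atan2( sin θ sin δ cos φ₁, cos δ − sin φ₁ sin φ₂ ) = atan2(-0.889163, -0.130783) = -98.3674°.
λ₂ = -170.5130° + -98.3674° = -268.8804°, normalized to (−180°, 180°] → 91.1196°.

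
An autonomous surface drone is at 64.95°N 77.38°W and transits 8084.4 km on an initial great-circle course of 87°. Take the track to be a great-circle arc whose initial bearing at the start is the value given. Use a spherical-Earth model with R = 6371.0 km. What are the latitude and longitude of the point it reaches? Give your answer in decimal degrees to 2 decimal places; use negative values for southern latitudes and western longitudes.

latitude 16.89°, longitude 7.79°

δ = 8084.4/6371 = 1.268937 rad (72.7048°).
Start latitude φ₁ = 1.133591 rad; initial bearing θ = 1.518436 rad.
sin φ₂ = sin φ₁ cos δ + cos φ₁ sin δ cos θ = (0.905939)(0.297296) + (0.423409)(0.954785)(0.052336) = 0.290489
φ₂ = asin(0.290489) = 0.294738 rad = 16.89°.
Δλ = atan2( sin θ sin δ cos φ₁ , cos δ − sin φ₁ sin φ₂ ) = atan2(0.403711, 0.034130) = 1.486456 rad = 85.17°.
Hence λ₂ = -77.38° + 85.17° = 7.79°.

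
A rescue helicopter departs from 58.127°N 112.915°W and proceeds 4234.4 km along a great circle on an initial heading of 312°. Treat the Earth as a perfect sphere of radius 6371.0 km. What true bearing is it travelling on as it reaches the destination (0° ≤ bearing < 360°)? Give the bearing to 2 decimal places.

δ = 4234.4/6371 = 0.664637 rad (38.0809°).
Start latitude φ₁ = 1.014508 rad; initial bearing θ = 5.445427 rad.
Destination latitude: φ₂ = arcsin( sin φ₁ cos δ + cos φ₁ sin δ cos θ ) = arcsin(0.886379) = 62.422°.
Then Δλ = atan2(-0.242027, 0.034410) = -1.429569 rad, from sin θ sin δ cos φ₁ over cos δ − sin φ₁ sin φ₂.
λ₂ = -112.915° + -81.908° = -194.823°, normalized to (−180°, 180°] → 165.177°.
The forward bearing on arrival equals the back-azimuth from the destination plus 180°.
Back-azimuth from P₂ (62.42°, 165.18°) to P₁ (58.13°, -112.92°), with Δλ' = λ₁ − λ₂ = -278.09°: atan2( sin Δλ' cos φ₁ , cos φ₂ sin φ₁ − sin φ₂ cos φ₁ cos Δλ' ) = 57.95°.
Final bearing = (57.95° + 180°) mod 360° = 237.95°.

final bearing 237.95°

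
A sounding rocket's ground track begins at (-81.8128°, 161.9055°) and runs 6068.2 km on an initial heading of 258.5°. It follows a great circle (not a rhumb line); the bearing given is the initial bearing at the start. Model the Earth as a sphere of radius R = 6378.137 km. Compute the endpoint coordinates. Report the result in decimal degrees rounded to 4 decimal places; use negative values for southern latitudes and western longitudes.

δ = 6068.2/6378.137 = 0.951406 rad (54.5116°).
Converting: φ₁ = -1.427903 rad, θ = 4.511676 rad.
Destination latitude: φ₂ = arcsin( sin φ₁ cos δ + cos φ₁ sin δ cos θ ) = arcsin(-0.597739) = -36.7081°.
For the longitude increment, Δλ = atan2( sin θ sin δ cos φ₁, cos δ − sin φ₁ sin φ₂ ) = atan2(-0.113625, -0.011108) = -95.5837°.
Hence λ₂ = 161.9055° + -95.5837° = 66.3218°.

latitude -36.7081°, longitude 66.3218°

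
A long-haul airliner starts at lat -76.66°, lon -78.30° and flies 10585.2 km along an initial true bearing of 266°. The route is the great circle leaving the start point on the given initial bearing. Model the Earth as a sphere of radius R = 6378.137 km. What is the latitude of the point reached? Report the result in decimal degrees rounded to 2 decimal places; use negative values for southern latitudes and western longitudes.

Angular distance δ = d/R = 10585.2 / 6378.137 = 1.659607 rad.
With φ₁ = -76.66° = -1.337969 rad and θ = 266° = 4.642576 rad:
sin φ₂ = sin φ₁ cos δ + cos φ₁ sin δ cos θ = (-0.973018)(-0.088694) + (0.230729)(0.996059)(-0.069756) = 0.070269
φ₂ = asin(0.070269) = 0.070327 rad = 4.03°.
Then Δλ = atan2(-0.229260, -0.020321) = -1.659201 rad, from sin θ sin δ cos φ₁ over cos δ − sin φ₁ sin φ₂.
Hence λ₂ = -78.30° + -95.07° = -173.37°.

latitude 4.03°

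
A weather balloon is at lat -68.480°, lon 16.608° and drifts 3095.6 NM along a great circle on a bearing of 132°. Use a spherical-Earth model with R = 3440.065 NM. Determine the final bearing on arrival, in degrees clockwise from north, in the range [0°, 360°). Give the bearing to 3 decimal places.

final bearing 25.325°

δ = 3095.6/3440.065 = 0.899867 rad (51.5586°).
Converting: φ₁ = -1.195201 rad, θ = 2.303835 rad.
Applying the spherical law of cosines for sides, sin φ₂ = sin φ₁ cos δ + cos φ₁ sin δ cos θ = -0.770625, so φ₂ = -50.410°.
Δλ = atan2( sin θ sin δ cos φ₁ , cos δ − sin φ₁ sin φ₂ ) = atan2(0.213516, -0.095190) = 1.990170 rad = 114.028°.
Hence λ₂ = 16.608° + 114.028° = 130.636°.
The forward bearing on arrival equals the back-azimuth from the destination plus 180°.
Back-azimuth from P₂ (-50.410°, 130.636°) to P₁ (-68.480°, 16.608°), with Δλ' = λ₁ − λ₂ = -114.028°: atan2( sin Δλ' cos φ₁ , cos φ₂ sin φ₁ − sin φ₂ cos φ₁ cos Δλ' ) = 205.325°.
Final bearing = (205.325° + 180°) mod 360° = 25.325°.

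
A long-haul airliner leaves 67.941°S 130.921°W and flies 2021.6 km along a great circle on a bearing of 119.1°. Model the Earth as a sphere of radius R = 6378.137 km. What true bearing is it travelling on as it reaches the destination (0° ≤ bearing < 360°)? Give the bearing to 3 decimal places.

δ = 2021.6/6378.137 = 0.316958 rad (18.1603°).
Start latitude φ₁ = -1.185794 rad; initial bearing θ = 2.078687 rad.
Destination latitude: φ₂ = arcsin( sin φ₁ cos δ + cos φ₁ sin δ cos θ ) = arcsin(-0.937559) = -69.646°.
Δλ = atan2( sin θ sin δ cos φ₁ , cos δ − sin φ₁ sin φ₂ ) = atan2(0.102278, 0.081260) = 0.899418 rad = 51.533°.
λ₂ = -130.921° + 51.533° = -79.388°.
The forward bearing on arrival equals the back-azimuth from the destination plus 180°.
Back-azimuth from P₂ (-69.646°, -79.388°) to P₁ (-67.941°, -130.921°), with Δλ' = λ₁ − λ₂ = -51.533°: atan2( sin Δλ' cos φ₁ , cos φ₂ sin φ₁ − sin φ₂ cos φ₁ cos Δλ' ) = 250.639°.
Final bearing = (250.639° + 180°) mod 360° = 70.639°.

final bearing 70.639°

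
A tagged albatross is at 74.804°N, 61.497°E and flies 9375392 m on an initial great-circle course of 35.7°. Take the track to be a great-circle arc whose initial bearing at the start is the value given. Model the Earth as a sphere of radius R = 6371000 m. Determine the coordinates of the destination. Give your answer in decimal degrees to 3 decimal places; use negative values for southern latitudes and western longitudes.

latitude 17.903°, longitude -156.108°

δ = 9375392/6371000 = 1.471573 rad (84.3149°).
Start latitude φ₁ = 1.305576 rad; initial bearing θ = 0.623083 rad.
Destination latitude: φ₂ = arcsin( sin φ₁ cos δ + cos φ₁ sin δ cos θ ) = arcsin(0.307415) = 17.903°.
Then Δλ = atan2(0.152207, -0.197605) = 2.485254 rad, from sin θ sin δ cos φ₁ over cos δ − sin φ₁ sin φ₂.
λ₂ = 61.497° + 142.395° = 203.892°, normalized to (−180°, 180°] → -156.108°.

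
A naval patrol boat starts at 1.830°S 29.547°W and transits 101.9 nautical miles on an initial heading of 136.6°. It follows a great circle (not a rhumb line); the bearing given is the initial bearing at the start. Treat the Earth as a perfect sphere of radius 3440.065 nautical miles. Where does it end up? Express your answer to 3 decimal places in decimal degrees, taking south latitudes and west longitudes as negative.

Central angle δ = d/R = 0.029622 rad.
With φ₁ = -1.830° = -0.031940 rad and θ = 136.6° = 2.384120 rad:
Destination latitude: φ₂ = arcsin( sin φ₁ cos δ + cos φ₁ sin δ cos θ ) = arcsin(-0.053428) = -3.063°.
Then Δλ = atan2(0.020339, 0.997855) = 0.020380 rad, from sin θ sin δ cos φ₁ over cos δ − sin φ₁ sin φ₂.
λ₂ = λ₁ + Δλ = -28.379°.

latitude -3.063°, longitude -28.379°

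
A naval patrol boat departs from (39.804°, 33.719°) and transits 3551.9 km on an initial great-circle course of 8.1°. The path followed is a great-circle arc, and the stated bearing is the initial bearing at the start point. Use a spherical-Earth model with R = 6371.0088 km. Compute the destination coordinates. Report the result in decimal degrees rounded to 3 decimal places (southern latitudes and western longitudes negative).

latitude 71.019°, longitude 46.969°

Central angle δ = d/R = 0.557510 rad.
With φ₁ = 39.804° = 0.694711 rad and θ = 8.1° = 0.141372 rad:
sin φ₂ = sin φ₁ cos δ + cos φ₁ sin δ cos θ = (0.640163)(0.848575) + (0.768239)(0.529075)(0.990024) = 0.945628
φ₂ = asin(0.945628) = 1.239519 rad = 71.019°.
Then Δλ = atan2(0.057270, 0.243219) = 0.231255 rad, from sin θ sin δ cos φ₁ over cos δ − sin φ₁ sin φ₂.
λ₂ = λ₁ + Δλ = 46.969°.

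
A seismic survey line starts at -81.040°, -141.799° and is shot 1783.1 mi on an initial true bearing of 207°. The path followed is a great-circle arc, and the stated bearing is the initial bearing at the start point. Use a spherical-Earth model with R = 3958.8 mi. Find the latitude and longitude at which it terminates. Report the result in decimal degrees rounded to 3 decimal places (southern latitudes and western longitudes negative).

Central angle δ = d/R = 0.450414 rad.
Start latitude φ₁ = -1.414415 rad; initial bearing θ = 3.612832 rad.
sin φ₂ = sin φ₁ cos δ + cos φ₁ sin δ cos θ = (-0.987797)(0.900267) + (0.155745)(0.435339)(-0.891007) = -0.949693
φ₂ = asin(-0.949693) = -1.252254 rad = -71.749°.
Δλ = atan2( sin θ sin δ cos φ₁ , cos δ − sin φ₁ sin φ₂ ) = atan2(-0.030781, -0.037837) = -2.458663 rad = -140.871°.
λ₂ = -141.799° + -140.871° = -282.670°, normalized to (−180°, 180°] → 77.330°.

latitude -71.749°, longitude 77.330°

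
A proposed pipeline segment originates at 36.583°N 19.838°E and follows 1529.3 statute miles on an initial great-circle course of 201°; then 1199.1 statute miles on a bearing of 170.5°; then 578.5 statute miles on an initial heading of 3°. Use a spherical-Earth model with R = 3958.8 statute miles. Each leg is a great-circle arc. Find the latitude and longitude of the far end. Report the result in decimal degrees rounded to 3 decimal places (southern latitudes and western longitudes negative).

latitude 6.874°, longitude 15.040°

Apply the spherical direct solution leg by leg, carrying full precision between legs.
Leg 1: from (36.583°, 19.838°), δ = 1529.3/3958.8 = 0.386304 rad, θ = 201° → φ = 15.642°, λ = 11.778°.
Leg 2: from (15.642°, 11.778°), δ = 1199.1/3958.8 = 0.302895 rad, θ = 170.5° → φ = -1.487°, λ = 14.601°.
Leg 3: from (-1.487°, 14.601°), δ = 578.5/3958.8 = 0.146130 rad, θ = 3° → φ = 6.874°, λ = 15.040°.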